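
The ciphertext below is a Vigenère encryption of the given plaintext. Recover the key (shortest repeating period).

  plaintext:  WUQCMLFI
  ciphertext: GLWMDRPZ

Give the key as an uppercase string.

  i= 0: G-W = 10 → K
  i= 1: L-U = 17 → R
  i= 2: W-Q =  6 → G
  i= 3: M-C = 10 → K
  i= 4: D-M = 17 → R
  i= 5: R-L =  6 → G
  i= 6: P-F = 10 → K
  i= 7: Z-I = 17 → R
  shifts repeat with period 3: KRG

KRG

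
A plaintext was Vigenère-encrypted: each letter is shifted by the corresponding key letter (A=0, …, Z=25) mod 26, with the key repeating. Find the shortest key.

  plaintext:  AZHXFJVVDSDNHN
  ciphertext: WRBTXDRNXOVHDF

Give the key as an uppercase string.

  i= 0: W-A = 22 → W
  i= 1: R-Z = 18 → S
  i= 2: B-H = 20 → U
  i= 3: T-X = 22 → W
  i= 4: X-F = 18 → S
  i= 5: D-J = 20 → U
  i= 6: R-V = 22 → W
  i= 7: N-V = 18 → S
  i= 8: X-D = 20 → U
  i= 9: O-S = 22 → W
  i=10: V-D = 18 → S
  i=11: H-N = 20 → U
  i=12: D-H = 22 → W
  i=13: F-N = 18 → S
  shifts repeat with period 3: WSU

WSU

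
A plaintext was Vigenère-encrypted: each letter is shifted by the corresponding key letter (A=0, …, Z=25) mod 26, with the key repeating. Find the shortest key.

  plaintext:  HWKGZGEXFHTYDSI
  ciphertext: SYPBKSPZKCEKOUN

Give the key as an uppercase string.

  i= 0: S-H = 11 → L
  i= 1: Y-W =  2 → C
  i= 2: P-K =  5 → F
  i= 3: B-G = 21 → V
  i= 4: K-Z = 11 → L
  i= 5: S-G = 12 → M
  i= 6: P-E = 11 → L
  i= 7: Z-X =  2 → C
  i= 8: K-F =  5 → F
  i= 9: C-H = 21 → V
  i=10: E-T = 11 → L
  i=11: K-Y = 12 → M
  i=12: O-D = 11 → L
  i=13: U-S =  2 → C
  i=14: N-I =  5 → F
  shifts repeat with period 6: LCFVLM

LCFVLM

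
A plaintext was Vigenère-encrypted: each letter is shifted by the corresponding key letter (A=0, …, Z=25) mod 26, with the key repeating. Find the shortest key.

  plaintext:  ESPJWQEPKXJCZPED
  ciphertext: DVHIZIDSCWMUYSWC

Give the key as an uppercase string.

ZDS

  i= 0: D-E = 25 → Z
  i= 1: V-S =  3 → D
  i= 2: H-P = 18 → S
  i= 3: I-J = 25 → Z
  i= 4: Z-W =  3 → D
  i= 5: I-Q = 18 → S
  i= 6: D-E = 25 → Z
  i= 7: S-P =  3 → D
  i= 8: C-K = 18 → S
  i= 9: W-X = 25 → Z
  i=10: M-J =  3 → D
  i=11: U-C = 18 → S
  i=12: Y-Z = 25 → Z
  i=13: S-P =  3 → D
  i=14: W-E = 18 → S
  i=15: C-D = 25 → Z
  shifts repeat with period 3: ZDS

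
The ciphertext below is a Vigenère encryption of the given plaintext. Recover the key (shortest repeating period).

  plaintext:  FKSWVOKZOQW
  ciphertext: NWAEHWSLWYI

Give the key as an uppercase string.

  i= 0: N-F =  8 → I
  i= 1: W-K = 12 → M
  i= 2: A-S =  8 → I
  i= 3: E-W =  8 → I
  i= 4: H-V = 12 → M
  i= 5: W-O =  8 → I
  i= 6: S-K =  8 → I
  i= 7: L-Z = 12 → M
  i= 8: W-O =  8 → I
  i= 9: Y-Q =  8 → I
  i=10: I-W = 12 → M
  shifts repeat with period 3: IMI

IMI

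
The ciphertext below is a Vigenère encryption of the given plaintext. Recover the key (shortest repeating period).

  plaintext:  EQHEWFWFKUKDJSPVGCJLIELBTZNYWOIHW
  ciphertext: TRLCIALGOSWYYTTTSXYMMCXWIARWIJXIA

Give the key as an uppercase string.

PBEYMV

  i= 0: T-E = 15 → P
  i= 1: R-Q =  1 → B
  i= 2: L-H =  4 → E
  i= 3: C-E = 24 → Y
  i= 4: I-W = 12 → M
  i= 5: A-F = 21 → V
  i= 6: L-W = 15 → P
  i= 7: G-F =  1 → B
  i= 8: O-K =  4 → E
  i= 9: S-U = 24 → Y
  i=10: W-K = 12 → M
  i=11: Y-D = 21 → V
  i=12: Y-J = 15 → P
  i=13: T-S =  1 → B
  i=14: T-P =  4 → E
  i=15: T-V = 24 → Y
  i=16: S-G = 12 → M
  i=17: X-C = 21 → V
  i=18: Y-J = 15 → P
  i=19: M-L =  1 → B
  i=20: M-I =  4 → E
  i=21: C-E = 24 → Y
  i=22: X-L = 12 → M
  i=23: W-B = 21 → V
  i=24: I-T = 15 → P
  i=25: A-Z =  1 → B
  i=26: R-N =  4 → E
  i=27: W-Y = 24 → Y
  i=28: I-W = 12 → M
  i=29: J-O = 21 → V
  i=30: X-I = 15 → P
  i=31: I-H =  1 → B
  i=32: A-W =  4 → E
  shifts repeat with period 6: PBEYMV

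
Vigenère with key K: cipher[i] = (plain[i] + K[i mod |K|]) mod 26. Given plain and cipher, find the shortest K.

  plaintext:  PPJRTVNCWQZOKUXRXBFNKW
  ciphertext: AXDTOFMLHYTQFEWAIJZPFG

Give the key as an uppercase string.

LIUCVKZJ

  i= 0: A-P = 11 → L
  i= 1: X-P =  8 → I
  i= 2: D-J = 20 → U
  i= 3: T-R =  2 → C
  i= 4: O-T = 21 → V
  i= 5: F-V = 10 → K
  i= 6: M-N = 25 → Z
  i= 7: L-C =  9 → J
  i= 8: H-W = 11 → L
  i= 9: Y-Q =  8 → I
  i=10: T-Z = 20 → U
  i=11: Q-O =  2 → C
  i=12: F-K = 21 → V
  i=13: E-U = 10 → K
  i=14: W-X = 25 → Z
  i=15: A-R =  9 → J
  i=16: I-X = 11 → L
  i=17: J-B =  8 → I
  i=18: Z-F = 20 → U
  i=19: P-N =  2 → C
  i=20: F-K = 21 → V
  i=21: G-W = 10 → K
  shifts repeat with period 8: LIUCVKZJ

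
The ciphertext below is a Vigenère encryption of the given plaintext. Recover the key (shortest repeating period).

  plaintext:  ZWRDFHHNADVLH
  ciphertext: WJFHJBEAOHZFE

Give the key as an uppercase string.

  i= 0: W-Z = 23 → X
  i= 1: J-W = 13 → N
  i= 2: F-R = 14 → O
  i= 3: H-D =  4 → E
  i= 4: J-F =  4 → E
  i= 5: B-H = 20 → U
  i= 6: E-H = 23 → X
  i= 7: A-N = 13 → N
  i= 8: O-A = 14 → O
  i= 9: H-D =  4 → E
  i=10: Z-V =  4 → E
  i=11: F-L = 20 → U
  i=12: E-H = 23 → X
  shifts repeat with period 6: XNOEEU

XNOEEU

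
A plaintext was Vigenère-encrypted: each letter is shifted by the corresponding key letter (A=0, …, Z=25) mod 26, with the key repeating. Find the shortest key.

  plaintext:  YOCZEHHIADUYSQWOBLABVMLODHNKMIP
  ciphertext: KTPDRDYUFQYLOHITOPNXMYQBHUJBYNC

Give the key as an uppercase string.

  i= 0: K-Y = 12 → M
  i= 1: T-O =  5 → F
  i= 2: P-C = 13 → N
  i= 3: D-Z =  4 → E
  i= 4: R-E = 13 → N
  i= 5: D-H = 22 → W
  i= 6: Y-H = 17 → R
  i= 7: U-I = 12 → M
  i= 8: F-A =  5 → F
  i= 9: Q-D = 13 → N
  i=10: Y-U =  4 → E
  i=11: L-Y = 13 → N
  i=12: O-S = 22 → W
  i=13: H-Q = 17 → R
  i=14: I-W = 12 → M
  i=15: T-O =  5 → F
  i=16: O-B = 13 → N
  i=17: P-L =  4 → E
  i=18: N-A = 13 → N
  i=19: X-B = 22 → W
  i=20: M-V = 17 → R
  i=21: Y-M = 12 → M
  i=22: Q-L =  5 → F
  i=23: B-O = 13 → N
  i=24: H-D =  4 → E
  i=25: U-H = 13 → N
  i=26: J-N = 22 → W
  i=27: B-K = 17 → R
  i=28: Y-M = 12 → M
  i=29: N-I =  5 → F
  i=30: C-P = 13 → N
  shifts repeat with period 7: MFNENWR

MFNENWR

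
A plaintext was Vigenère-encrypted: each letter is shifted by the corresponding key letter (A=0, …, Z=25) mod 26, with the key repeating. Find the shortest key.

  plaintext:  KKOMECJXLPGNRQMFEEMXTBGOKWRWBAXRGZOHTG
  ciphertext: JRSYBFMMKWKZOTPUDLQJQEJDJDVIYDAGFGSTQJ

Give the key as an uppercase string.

ZHEMXDDP

  i= 0: J-K = 25 → Z
  i= 1: R-K =  7 → H
  i= 2: S-O =  4 → E
  i= 3: Y-M = 12 → M
  i= 4: B-E = 23 → X
  i= 5: F-C =  3 → D
  i= 6: M-J =  3 → D
  i= 7: M-X = 15 → P
  i= 8: K-L = 25 → Z
  i= 9: W-P =  7 → H
  i=10: K-G =  4 → E
  i=11: Z-N = 12 → M
  i=12: O-R = 23 → X
  i=13: T-Q =  3 → D
  i=14: P-M =  3 → D
  i=15: U-F = 15 → P
  i=16: D-E = 25 → Z
  i=17: L-E =  7 → H
  i=18: Q-M =  4 → E
  i=19: J-X = 12 → M
  i=20: Q-T = 23 → X
  i=21: E-B =  3 → D
  i=22: J-G =  3 → D
  i=23: D-O = 15 → P
  i=24: J-K = 25 → Z
  i=25: D-W =  7 → H
  i=26: V-R =  4 → E
  i=27: I-W = 12 → M
  i=28: Y-B = 23 → X
  i=29: D-A =  3 → D
  i=30: A-X =  3 → D
  i=31: G-R = 15 → P
  i=32: F-G = 25 → Z
  i=33: G-Z =  7 → H
  i=34: S-O =  4 → E
  i=35: T-H = 12 → M
  i=36: Q-T = 23 → X
  i=37: J-G =  3 → D
  shifts repeat with period 8: ZHEMXDDP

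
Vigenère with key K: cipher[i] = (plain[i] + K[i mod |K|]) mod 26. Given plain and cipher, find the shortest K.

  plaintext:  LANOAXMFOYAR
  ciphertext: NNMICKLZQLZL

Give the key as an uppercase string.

CNZU

  i= 0: N-L =  2 → C
  i= 1: N-A = 13 → N
  i= 2: M-N = 25 → Z
  i= 3: I-O = 20 → U
  i= 4: C-A =  2 → C
  i= 5: K-X = 13 → N
  i= 6: L-M = 25 → Z
  i= 7: Z-F = 20 → U
  i= 8: Q-O =  2 → C
  i= 9: L-Y = 13 → N
  i=10: Z-A = 25 → Z
  i=11: L-R = 20 → U
  shifts repeat with period 4: CNZU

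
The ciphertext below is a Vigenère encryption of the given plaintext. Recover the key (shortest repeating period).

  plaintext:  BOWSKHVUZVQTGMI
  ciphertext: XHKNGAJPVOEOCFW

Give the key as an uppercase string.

WTOV

  i= 0: X-B = 22 → W
  i= 1: H-O = 19 → T
  i= 2: K-W = 14 → O
  i= 3: N-S = 21 → V
  i= 4: G-K = 22 → W
  i= 5: A-H = 19 → T
  i= 6: J-V = 14 → O
  i= 7: P-U = 21 → V
  i= 8: V-Z = 22 → W
  i= 9: O-V = 19 → T
  i=10: E-Q = 14 → O
  i=11: O-T = 21 → V
  i=12: C-G = 22 → W
  i=13: F-M = 19 → T
  i=14: W-I = 14 → O
  shifts repeat with period 4: WTOV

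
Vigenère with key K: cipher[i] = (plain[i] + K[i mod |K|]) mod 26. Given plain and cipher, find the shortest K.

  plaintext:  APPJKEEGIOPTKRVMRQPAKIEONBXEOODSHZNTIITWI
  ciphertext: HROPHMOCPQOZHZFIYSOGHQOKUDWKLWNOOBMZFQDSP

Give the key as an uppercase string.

HCZGXIKW

  i= 0: H-A =  7 → H
  i= 1: R-P =  2 → C
  i= 2: O-P = 25 → Z
  i= 3: P-J =  6 → G
  i= 4: H-K = 23 → X
  i= 5: M-E =  8 → I
  i= 6: O-E = 10 → K
  i= 7: C-G = 22 → W
  i= 8: P-I =  7 → H
  i= 9: Q-O =  2 → C
  i=10: O-P = 25 → Z
  i=11: Z-T =  6 → G
  i=12: H-K = 23 → X
  i=13: Z-R =  8 → I
  i=14: F-V = 10 → K
  i=15: I-M = 22 → W
  i=16: Y-R =  7 → H
  i=17: S-Q =  2 → C
  i=18: O-P = 25 → Z
  i=19: G-A =  6 → G
  i=20: H-K = 23 → X
  i=21: Q-I =  8 → I
  i=22: O-E = 10 → K
  i=23: K-O = 22 → W
  i=24: U-N =  7 → H
  i=25: D-B =  2 → C
  i=26: W-X = 25 → Z
  i=27: K-E =  6 → G
  i=28: L-O = 23 → X
  i=29: W-O =  8 → I
  i=30: N-D = 10 → K
  i=31: O-S = 22 → W
  i=32: O-H =  7 → H
  i=33: B-Z =  2 → C
  i=34: M-N = 25 → Z
  i=35: Z-T =  6 → G
  i=36: F-I = 23 → X
  i=37: Q-I =  8 → I
  i=38: D-T = 10 → K
  i=39: S-W = 22 → W
  i=40: P-I =  7 → H
  shifts repeat with period 8: HCZGXIKW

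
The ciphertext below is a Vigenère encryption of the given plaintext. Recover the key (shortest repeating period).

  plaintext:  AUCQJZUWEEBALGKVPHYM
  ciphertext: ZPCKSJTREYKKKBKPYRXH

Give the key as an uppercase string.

ZVAUJK

  i= 0: Z-A = 25 → Z
  i= 1: P-U = 21 → V
  i= 2: C-C =  0 → A
  i= 3: K-Q = 20 → U
  i= 4: S-J =  9 → J
  i= 5: J-Z = 10 → K
  i= 6: T-U = 25 → Z
  i= 7: R-W = 21 → V
  i= 8: E-E =  0 → A
  i= 9: Y-E = 20 → U
  i=10: K-B =  9 → J
  i=11: K-A = 10 → K
  i=12: K-L = 25 → Z
  i=13: B-G = 21 → V
  i=14: K-K =  0 → A
  i=15: P-V = 20 → U
  i=16: Y-P =  9 → J
  i=17: R-H = 10 → K
  i=18: X-Y = 25 → Z
  i=19: H-M = 21 → V
  shifts repeat with period 6: ZVAUJK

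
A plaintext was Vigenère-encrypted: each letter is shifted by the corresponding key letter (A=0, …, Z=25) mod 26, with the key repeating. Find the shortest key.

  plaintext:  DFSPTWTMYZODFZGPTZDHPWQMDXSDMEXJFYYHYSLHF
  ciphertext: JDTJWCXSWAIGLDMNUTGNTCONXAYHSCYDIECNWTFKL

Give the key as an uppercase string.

  i= 0: J-D =  6 → G
  i= 1: D-F = 24 → Y
  i= 2: T-S =  1 → B
  i= 3: J-P = 20 → U
  i= 4: W-T =  3 → D
  i= 5: C-W =  6 → G
  i= 6: X-T =  4 → E
  i= 7: S-M =  6 → G
  i= 8: W-Y = 24 → Y
  i= 9: A-Z =  1 → B
  i=10: I-O = 20 → U
  i=11: G-D =  3 → D
  i=12: L-F =  6 → G
  i=13: D-Z =  4 → E
  i=14: M-G =  6 → G
  i=15: N-P = 24 → Y
  i=16: U-T =  1 → B
  i=17: T-Z = 20 → U
  i=18: G-D =  3 → D
  i=19: N-H =  6 → G
  i=20: T-P =  4 → E
  i=21: C-W =  6 → G
  i=22: O-Q = 24 → Y
  i=23: N-M =  1 → B
  i=24: X-D = 20 → U
  i=25: A-X =  3 → D
  i=26: Y-S =  6 → G
  i=27: H-D =  4 → E
  i=28: S-M =  6 → G
  i=29: C-E = 24 → Y
  i=30: Y-X =  1 → B
  i=31: D-J = 20 → U
  i=32: I-F =  3 → D
  i=33: E-Y =  6 → G
  i=34: C-Y =  4 → E
  i=35: N-H =  6 → G
  i=36: W-Y = 24 → Y
  i=37: T-S =  1 → B
  i=38: F-L = 20 → U
  i=39: K-H =  3 → D
  i=40: L-F =  6 → G
  shifts repeat with period 7: GYBUDGE

GYBUDGE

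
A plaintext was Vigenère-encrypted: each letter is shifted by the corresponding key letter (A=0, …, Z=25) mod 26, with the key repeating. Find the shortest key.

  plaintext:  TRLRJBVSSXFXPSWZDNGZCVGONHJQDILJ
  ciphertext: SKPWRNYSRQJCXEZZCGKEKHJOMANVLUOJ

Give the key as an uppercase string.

ZTEFIMDA

  i= 0: S-T = 25 → Z
  i= 1: K-R = 19 → T
  i= 2: P-L =  4 → E
  i= 3: W-R =  5 → F
  i= 4: R-J =  8 → I
  i= 5: N-B = 12 → M
  i= 6: Y-V =  3 → D
  i= 7: S-S =  0 → A
  i= 8: R-S = 25 → Z
  i= 9: Q-X = 19 → T
  i=10: J-F =  4 → E
  i=11: C-X =  5 → F
  i=12: X-P =  8 → I
  i=13: E-S = 12 → M
  i=14: Z-W =  3 → D
  i=15: Z-Z =  0 → A
  i=16: C-D = 25 → Z
  i=17: G-N = 19 → T
  i=18: K-G =  4 → E
  i=19: E-Z =  5 → F
  i=20: K-C =  8 → I
  i=21: H-V = 12 → M
  i=22: J-G =  3 → D
  i=23: O-O =  0 → A
  i=24: M-N = 25 → Z
  i=25: A-H = 19 → T
  i=26: N-J =  4 → E
  i=27: V-Q =  5 → F
  i=28: L-D =  8 → I
  i=29: U-I = 12 → M
  i=30: O-L =  3 → D
  i=31: J-J =  0 → A
  shifts repeat with period 8: ZTEFIMDA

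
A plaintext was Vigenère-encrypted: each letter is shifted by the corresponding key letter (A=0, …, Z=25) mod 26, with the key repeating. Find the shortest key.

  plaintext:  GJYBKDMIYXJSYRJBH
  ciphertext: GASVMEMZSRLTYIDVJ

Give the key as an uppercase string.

  i= 0: G-G =  0 → A
  i= 1: A-J = 17 → R
  i= 2: S-Y = 20 → U
  i= 3: V-B = 20 → U
  i= 4: M-K =  2 → C
  i= 5: E-D =  1 → B
  i= 6: M-M =  0 → A
  i= 7: Z-I = 17 → R
  i= 8: S-Y = 20 → U
  i= 9: R-X = 20 → U
  i=10: L-J =  2 → C
  i=11: T-S =  1 → B
  i=12: Y-Y =  0 → A
  i=13: I-R = 17 → R
  i=14: D-J = 20 → U
  i=15: V-B = 20 → U
  i=16: J-H =  2 → C
  shifts repeat with period 6: ARUUCB

ARUUCB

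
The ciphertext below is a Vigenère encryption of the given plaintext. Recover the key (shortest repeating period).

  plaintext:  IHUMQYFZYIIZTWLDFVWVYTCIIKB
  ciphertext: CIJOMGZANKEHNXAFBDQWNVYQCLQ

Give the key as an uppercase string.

UBPCWI

  i= 0: C-I = 20 → U
  i= 1: I-H =  1 → B
  i= 2: J-U = 15 → P
  i= 3: O-M =  2 → C
  i= 4: M-Q = 22 → W
  i= 5: G-Y =  8 → I
  i= 6: Z-F = 20 → U
  i= 7: A-Z =  1 → B
  i= 8: N-Y = 15 → P
  i= 9: K-I =  2 → C
  i=10: E-I = 22 → W
  i=11: H-Z =  8 → I
  i=12: N-T = 20 → U
  i=13: X-W =  1 → B
  i=14: A-L = 15 → P
  i=15: F-D =  2 → C
  i=16: B-F = 22 → W
  i=17: D-V =  8 → I
  i=18: Q-W = 20 → U
  i=19: W-V =  1 → B
  i=20: N-Y = 15 → P
  i=21: V-T =  2 → C
  i=22: Y-C = 22 → W
  i=23: Q-I =  8 → I
  i=24: C-I = 20 → U
  i=25: L-K =  1 → B
  i=26: Q-B = 15 → P
  shifts repeat with period 6: UBPCWI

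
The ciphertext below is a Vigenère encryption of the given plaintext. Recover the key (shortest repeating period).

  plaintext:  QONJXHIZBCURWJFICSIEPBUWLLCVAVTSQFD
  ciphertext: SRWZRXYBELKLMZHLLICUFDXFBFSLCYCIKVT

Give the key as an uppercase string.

  i= 0: S-Q =  2 → C
  i= 1: R-O =  3 → D
  i= 2: W-N =  9 → J
  i= 3: Z-J = 16 → Q
  i= 4: R-X = 20 → U
  i= 5: X-H = 16 → Q
  i= 6: Y-I = 16 → Q
  i= 7: B-Z =  2 → C
  i= 8: E-B =  3 → D
  i= 9: L-C =  9 → J
  i=10: K-U = 16 → Q
  i=11: L-R = 20 → U
  i=12: M-W = 16 → Q
  i=13: Z-J = 16 → Q
  i=14: H-F =  2 → C
  i=15: L-I =  3 → D
  i=16: L-C =  9 → J
  i=17: I-S = 16 → Q
  i=18: C-I = 20 → U
  i=19: U-E = 16 → Q
  i=20: F-P = 16 → Q
  i=21: D-B =  2 → C
  i=22: X-U =  3 → D
  i=23: F-W =  9 → J
  i=24: B-L = 16 → Q
  i=25: F-L = 20 → U
  i=26: S-C = 16 → Q
  i=27: L-V = 16 → Q
  i=28: C-A =  2 → C
  i=29: Y-V =  3 → D
  i=30: C-T =  9 → J
  i=31: I-S = 16 → Q
  i=32: K-Q = 20 → U
  i=33: V-F = 16 → Q
  i=34: T-D = 16 → Q
  shifts repeat with period 7: CDJQUQQ

CDJQUQQ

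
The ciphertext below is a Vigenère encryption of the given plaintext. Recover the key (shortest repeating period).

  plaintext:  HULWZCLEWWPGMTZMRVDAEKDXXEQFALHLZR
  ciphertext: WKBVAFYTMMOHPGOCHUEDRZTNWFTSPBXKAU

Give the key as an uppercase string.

  i= 0: W-H = 15 → P
  i= 1: K-U = 16 → Q
  i= 2: B-L = 16 → Q
  i= 3: V-W = 25 → Z
  i= 4: A-Z =  1 → B
  i= 5: F-C =  3 → D
  i= 6: Y-L = 13 → N
  i= 7: T-E = 15 → P
  i= 8: M-W = 16 → Q
  i= 9: M-W = 16 → Q
  i=10: O-P = 25 → Z
  i=11: H-G =  1 → B
  i=12: P-M =  3 → D
  i=13: G-T = 13 → N
  i=14: O-Z = 15 → P
  i=15: C-M = 16 → Q
  i=16: H-R = 16 → Q
  i=17: U-V = 25 → Z
  i=18: E-D =  1 → B
  i=19: D-A =  3 → D
  i=20: R-E = 13 → N
  i=21: Z-K = 15 → P
  i=22: T-D = 16 → Q
  i=23: N-X = 16 → Q
  i=24: W-X = 25 → Z
  i=25: F-E =  1 → B
  i=26: T-Q =  3 → D
  i=27: S-F = 13 → N
  i=28: P-A = 15 → P
  i=29: B-L = 16 → Q
  i=30: X-H = 16 → Q
  i=31: K-L = 25 → Z
  i=32: A-Z =  1 → B
  i=33: U-R =  3 → D
  shifts repeat with period 7: PQQZBDN

PQQZBDN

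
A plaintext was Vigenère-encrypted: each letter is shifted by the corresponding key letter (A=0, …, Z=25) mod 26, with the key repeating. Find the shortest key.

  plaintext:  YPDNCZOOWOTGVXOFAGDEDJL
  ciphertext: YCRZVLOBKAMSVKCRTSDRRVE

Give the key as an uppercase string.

ANOMTM

  i= 0: Y-Y =  0 → A
  i= 1: C-P = 13 → N
  i= 2: R-D = 14 → O
  i= 3: Z-N = 12 → M
  i= 4: V-C = 19 → T
  i= 5: L-Z = 12 → M
  i= 6: O-O =  0 → A
  i= 7: B-O = 13 → N
  i= 8: K-W = 14 → O
  i= 9: A-O = 12 → M
  i=10: M-T = 19 → T
  i=11: S-G = 12 → M
  i=12: V-V =  0 → A
  i=13: K-X = 13 → N
  i=14: C-O = 14 → O
  i=15: R-F = 12 → M
  i=16: T-A = 19 → T
  i=17: S-G = 12 → M
  i=18: D-D =  0 → A
  i=19: R-E = 13 → N
  i=20: R-D = 14 → O
  i=21: V-J = 12 → M
  i=22: E-L = 19 → T
  shifts repeat with period 6: ANOMTM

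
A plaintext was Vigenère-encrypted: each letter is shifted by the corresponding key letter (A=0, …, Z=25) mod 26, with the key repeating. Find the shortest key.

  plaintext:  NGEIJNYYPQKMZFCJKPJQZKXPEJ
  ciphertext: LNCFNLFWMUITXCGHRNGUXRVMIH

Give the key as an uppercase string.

  i= 0: L-N = 24 → Y
  i= 1: N-G =  7 → H
  i= 2: C-E = 24 → Y
  i= 3: F-I = 23 → X
  i= 4: N-J =  4 → E
  i= 5: L-N = 24 → Y
  i= 6: F-Y =  7 → H
  i= 7: W-Y = 24 → Y
  i= 8: M-P = 23 → X
  i= 9: U-Q =  4 → E
  i=10: I-K = 24 → Y
  i=11: T-M =  7 → H
  i=12: X-Z = 24 → Y
  i=13: C-F = 23 → X
  i=14: G-C =  4 → E
  i=15: H-J = 24 → Y
  i=16: R-K =  7 → H
  i=17: N-P = 24 → Y
  i=18: G-J = 23 → X
  i=19: U-Q =  4 → E
  i=20: X-Z = 24 → Y
  i=21: R-K =  7 → H
  i=22: V-X = 24 → Y
  i=23: M-P = 23 → X
  i=24: I-E =  4 → E
  i=25: H-J = 24 → Y
  shifts repeat with period 5: YHYXE

YHYXE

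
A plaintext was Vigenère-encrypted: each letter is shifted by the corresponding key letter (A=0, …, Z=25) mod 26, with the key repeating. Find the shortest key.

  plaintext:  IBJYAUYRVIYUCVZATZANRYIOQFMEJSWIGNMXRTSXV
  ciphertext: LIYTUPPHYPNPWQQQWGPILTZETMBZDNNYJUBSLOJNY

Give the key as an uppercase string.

DHPVUVRQ

  i= 0: L-I =  3 → D
  i= 1: I-B =  7 → H
  i= 2: Y-J = 15 → P
  i= 3: T-Y = 21 → V
  i= 4: U-A = 20 → U
  i= 5: P-U = 21 → V
  i= 6: P-Y = 17 → R
  i= 7: H-R = 16 → Q
  i= 8: Y-V =  3 → D
  i= 9: P-I =  7 → H
  i=10: N-Y = 15 → P
  i=11: P-U = 21 → V
  i=12: W-C = 20 → U
  i=13: Q-V = 21 → V
  i=14: Q-Z = 17 → R
  i=15: Q-A = 16 → Q
  i=16: W-T =  3 → D
  i=17: G-Z =  7 → H
  i=18: P-A = 15 → P
  i=19: I-N = 21 → V
  i=20: L-R = 20 → U
  i=21: T-Y = 21 → V
  i=22: Z-I = 17 → R
  i=23: E-O = 16 → Q
  i=24: T-Q =  3 → D
  i=25: M-F =  7 → H
  i=26: B-M = 15 → P
  i=27: Z-E = 21 → V
  i=28: D-J = 20 → U
  i=29: N-S = 21 → V
  i=30: N-W = 17 → R
  i=31: Y-I = 16 → Q
  i=32: J-G =  3 → D
  i=33: U-N =  7 → H
  i=34: B-M = 15 → P
  i=35: S-X = 21 → V
  i=36: L-R = 20 → U
  i=37: O-T = 21 → V
  i=38: J-S = 17 → R
  i=39: N-X = 16 → Q
  i=40: Y-V =  3 → D
  shifts repeat with period 8: DHPVUVRQ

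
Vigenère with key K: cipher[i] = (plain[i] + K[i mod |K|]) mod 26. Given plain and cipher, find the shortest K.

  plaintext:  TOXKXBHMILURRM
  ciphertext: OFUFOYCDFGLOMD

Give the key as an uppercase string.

  i= 0: O-T = 21 → V
  i= 1: F-O = 17 → R
  i= 2: U-X = 23 → X
  i= 3: F-K = 21 → V
  i= 4: O-X = 17 → R
  i= 5: Y-B = 23 → X
  i= 6: C-H = 21 → V
  i= 7: D-M = 17 → R
  i= 8: F-I = 23 → X
  i= 9: G-L = 21 → V
  i=10: L-U = 17 → R
  i=11: O-R = 23 → X
  i=12: M-R = 21 → V
  i=13: D-M = 17 → R
  shifts repeat with period 3: VRX

VRX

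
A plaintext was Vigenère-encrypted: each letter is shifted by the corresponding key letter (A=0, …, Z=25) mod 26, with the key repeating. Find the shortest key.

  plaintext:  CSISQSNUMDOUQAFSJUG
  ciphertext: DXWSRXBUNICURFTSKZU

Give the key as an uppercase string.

  i= 0: D-C =  1 → B
  i= 1: X-S =  5 → F
  i= 2: W-I = 14 → O
  i= 3: S-S =  0 → A
  i= 4: R-Q =  1 → B
  i= 5: X-S =  5 → F
  i= 6: B-N = 14 → O
  i= 7: U-U =  0 → A
  i= 8: N-M =  1 → B
  i= 9: I-D =  5 → F
  i=10: C-O = 14 → O
  i=11: U-U =  0 → A
  i=12: R-Q =  1 → B
  i=13: F-A =  5 → F
  i=14: T-F = 14 → O
  i=15: S-S =  0 → A
  i=16: K-J =  1 → B
  i=17: Z-U =  5 → F
  i=18: U-G = 14 → O
  shifts repeat with period 4: BFOA

BFOA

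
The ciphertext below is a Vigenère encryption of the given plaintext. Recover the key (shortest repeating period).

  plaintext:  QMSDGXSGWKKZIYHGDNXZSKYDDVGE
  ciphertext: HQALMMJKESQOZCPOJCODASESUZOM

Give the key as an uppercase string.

  i= 0: H-Q = 17 → R
  i= 1: Q-M =  4 → E
  i= 2: A-S =  8 → I
  i= 3: L-D =  8 → I
  i= 4: M-G =  6 → G
  i= 5: M-X = 15 → P
  i= 6: J-S = 17 → R
  i= 7: K-G =  4 → E
  i= 8: E-W =  8 → I
  i= 9: S-K =  8 → I
  i=10: Q-K =  6 → G
  i=11: O-Z = 15 → P
  i=12: Z-I = 17 → R
  i=13: C-Y =  4 → E
  i=14: P-H =  8 → I
  i=15: O-G =  8 → I
  i=16: J-D =  6 → G
  i=17: C-N = 15 → P
  i=18: O-X = 17 → R
  i=19: D-Z =  4 → E
  i=20: A-S =  8 → I
  i=21: S-K =  8 → I
  i=22: E-Y =  6 → G
  i=23: S-D = 15 → P
  i=24: U-D = 17 → R
  i=25: Z-V =  4 → E
  i=26: O-G =  8 → I
  i=27: M-E =  8 → I
  shifts repeat with period 6: REIIGP

REIIGP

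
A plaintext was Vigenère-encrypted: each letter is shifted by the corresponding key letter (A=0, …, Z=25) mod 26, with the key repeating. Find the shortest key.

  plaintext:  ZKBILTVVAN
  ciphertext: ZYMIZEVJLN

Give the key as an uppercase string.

  i= 0: Z-Z =  0 → A
  i= 1: Y-K = 14 → O
  i= 2: M-B = 11 → L
  i= 3: I-I =  0 → A
  i= 4: Z-L = 14 → O
  i= 5: E-T = 11 → L
  i= 6: V-V =  0 → A
  i= 7: J-V = 14 → O
  i= 8: L-A = 11 → L
  i= 9: N-N =  0 → A
  shifts repeat with period 3: AOL

AOL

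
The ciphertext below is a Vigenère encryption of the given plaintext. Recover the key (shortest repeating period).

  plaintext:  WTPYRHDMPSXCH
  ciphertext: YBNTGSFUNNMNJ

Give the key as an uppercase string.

CIYVPL

  i= 0: Y-W =  2 → C
  i= 1: B-T =  8 → I
  i= 2: N-P = 24 → Y
  i= 3: T-Y = 21 → V
  i= 4: G-R = 15 → P
  i= 5: S-H = 11 → L
  i= 6: F-D =  2 → C
  i= 7: U-M =  8 → I
  i= 8: N-P = 24 → Y
  i= 9: N-S = 21 → V
  i=10: M-X = 15 → P
  i=11: N-C = 11 → L
  i=12: J-H =  2 → C
  shifts repeat with period 6: CIYVPL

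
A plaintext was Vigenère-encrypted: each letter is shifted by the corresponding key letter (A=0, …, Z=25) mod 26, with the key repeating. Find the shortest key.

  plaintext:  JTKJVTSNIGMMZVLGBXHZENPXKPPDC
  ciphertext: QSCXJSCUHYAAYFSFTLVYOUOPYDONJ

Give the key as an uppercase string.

  i= 0: Q-J =  7 → H
  i= 1: S-T = 25 → Z
  i= 2: C-K = 18 → S
  i= 3: X-J = 14 → O
  i= 4: J-V = 14 → O
  i= 5: S-T = 25 → Z
  i= 6: C-S = 10 → K
  i= 7: U-N =  7 → H
  i= 8: H-I = 25 → Z
  i= 9: Y-G = 18 → S
  i=10: A-M = 14 → O
  i=11: A-M = 14 → O
  i=12: Y-Z = 25 → Z
  i=13: F-V = 10 → K
  i=14: S-L =  7 → H
  i=15: F-G = 25 → Z
  i=16: T-B = 18 → S
  i=17: L-X = 14 → O
  i=18: V-H = 14 → O
  i=19: Y-Z = 25 → Z
  i=20: O-E = 10 → K
  i=21: U-N =  7 → H
  i=22: O-P = 25 → Z
  i=23: P-X = 18 → S
  i=24: Y-K = 14 → O
  i=25: D-P = 14 → O
  i=26: O-P = 25 → Z
  i=27: N-D = 10 → K
  i=28: J-C =  7 → H
  shifts repeat with period 7: HZSOOZK

HZSOOZK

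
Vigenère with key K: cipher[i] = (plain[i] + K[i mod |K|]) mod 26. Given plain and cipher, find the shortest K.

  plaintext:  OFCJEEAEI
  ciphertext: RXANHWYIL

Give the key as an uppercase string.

DSYE

  i= 0: R-O =  3 → D
  i= 1: X-F = 18 → S
  i= 2: A-C = 24 → Y
  i= 3: N-J =  4 → E
  i= 4: H-E =  3 → D
  i= 5: W-E = 18 → S
  i= 6: Y-A = 24 → Y
  i= 7: I-E =  4 → E
  i= 8: L-I =  3 → D
  shifts repeat with period 4: DSYE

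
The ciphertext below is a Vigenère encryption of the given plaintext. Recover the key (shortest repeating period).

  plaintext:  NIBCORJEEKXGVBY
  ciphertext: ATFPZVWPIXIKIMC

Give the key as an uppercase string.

  i= 0: A-N = 13 → N
  i= 1: T-I = 11 → L
  i= 2: F-B =  4 → E
  i= 3: P-C = 13 → N
  i= 4: Z-O = 11 → L
  i= 5: V-R =  4 → E
  i= 6: W-J = 13 → N
  i= 7: P-E = 11 → L
  i= 8: I-E =  4 → E
  i= 9: X-K = 13 → N
  i=10: I-X = 11 → L
  i=11: K-G =  4 → E
  i=12: I-V = 13 → N
  i=13: M-B = 11 → L
  i=14: C-Y =  4 → E
  shifts repeat with period 3: NLE

NLE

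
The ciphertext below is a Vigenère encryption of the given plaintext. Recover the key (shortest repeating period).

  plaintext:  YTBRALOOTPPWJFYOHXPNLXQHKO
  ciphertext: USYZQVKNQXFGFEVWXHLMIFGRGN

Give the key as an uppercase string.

  i= 0: U-Y = 22 → W
  i= 1: S-T = 25 → Z
  i= 2: Y-B = 23 → X
  i= 3: Z-R =  8 → I
  i= 4: Q-A = 16 → Q
  i= 5: V-L = 10 → K
  i= 6: K-O = 22 → W
  i= 7: N-O = 25 → Z
  i= 8: Q-T = 23 → X
  i= 9: X-P =  8 → I
  i=10: F-P = 16 → Q
  i=11: G-W = 10 → K
  i=12: F-J = 22 → W
  i=13: E-F = 25 → Z
  i=14: V-Y = 23 → X
  i=15: W-O =  8 → I
  i=16: X-H = 16 → Q
  i=17: H-X = 10 → K
  i=18: L-P = 22 → W
  i=19: M-N = 25 → Z
  i=20: I-L = 23 → X
  i=21: F-X =  8 → I
  i=22: G-Q = 16 → Q
  i=23: R-H = 10 → K
  i=24: G-K = 22 → W
  i=25: N-O = 25 → Z
  shifts repeat with period 6: WZXIQK

WZXIQK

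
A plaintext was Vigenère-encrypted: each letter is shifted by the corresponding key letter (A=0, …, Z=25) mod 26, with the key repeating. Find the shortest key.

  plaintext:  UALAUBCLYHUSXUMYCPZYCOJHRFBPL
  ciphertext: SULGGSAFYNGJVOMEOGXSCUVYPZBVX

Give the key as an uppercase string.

  i= 0: S-U = 24 → Y
  i= 1: U-A = 20 → U
  i= 2: L-L =  0 → A
  i= 3: G-A =  6 → G
  i= 4: G-U = 12 → M
  i= 5: S-B = 17 → R
  i= 6: A-C = 24 → Y
  i= 7: F-L = 20 → U
  i= 8: Y-Y =  0 → A
  i= 9: N-H =  6 → G
  i=10: G-U = 12 → M
  i=11: J-S = 17 → R
  i=12: V-X = 24 → Y
  i=13: O-U = 20 → U
  i=14: M-M =  0 → A
  i=15: E-Y =  6 → G
  i=16: O-C = 12 → M
  i=17: G-P = 17 → R
  i=18: X-Z = 24 → Y
  i=19: S-Y = 20 → U
  i=20: C-C =  0 → A
  i=21: U-O =  6 → G
  i=22: V-J = 12 → M
  i=23: Y-H = 17 → R
  i=24: P-R = 24 → Y
  i=25: Z-F = 20 → U
  i=26: B-B =  0 → A
  i=27: V-P =  6 → G
  i=28: X-L = 12 → M
  shifts repeat with period 6: YUAGMR

YUAGMR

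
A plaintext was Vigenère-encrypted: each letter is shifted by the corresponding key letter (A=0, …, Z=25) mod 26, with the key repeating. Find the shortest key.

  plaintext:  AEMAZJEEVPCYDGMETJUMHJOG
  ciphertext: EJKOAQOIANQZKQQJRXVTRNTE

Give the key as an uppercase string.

EFYOBHK

  i= 0: E-A =  4 → E
  i= 1: J-E =  5 → F
  i= 2: K-M = 24 → Y
  i= 3: O-A = 14 → O
  i= 4: A-Z =  1 → B
  i= 5: Q-J =  7 → H
  i= 6: O-E = 10 → K
  i= 7: I-E =  4 → E
  i= 8: A-V =  5 → F
  i= 9: N-P = 24 → Y
  i=10: Q-C = 14 → O
  i=11: Z-Y =  1 → B
  i=12: K-D =  7 → H
  i=13: Q-G = 10 → K
  i=14: Q-M =  4 → E
  i=15: J-E =  5 → F
  i=16: R-T = 24 → Y
  i=17: X-J = 14 → O
  i=18: V-U =  1 → B
  i=19: T-M =  7 → H
  i=20: R-H = 10 → K
  i=21: N-J =  4 → E
  i=22: T-O =  5 → F
  i=23: E-G = 24 → Y
  shifts repeat with period 7: EFYOBHK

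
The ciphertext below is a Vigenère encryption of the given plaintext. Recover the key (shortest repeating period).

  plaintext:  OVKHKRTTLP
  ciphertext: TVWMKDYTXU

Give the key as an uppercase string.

  i= 0: T-O =  5 → F
  i= 1: V-V =  0 → A
  i= 2: W-K = 12 → M
  i= 3: M-H =  5 → F
  i= 4: K-K =  0 → A
  i= 5: D-R = 12 → M
  i= 6: Y-T =  5 → F
  i= 7: T-T =  0 → A
  i= 8: X-L = 12 → M
  i= 9: U-P =  5 → F
  shifts repeat with period 3: FAM

FAM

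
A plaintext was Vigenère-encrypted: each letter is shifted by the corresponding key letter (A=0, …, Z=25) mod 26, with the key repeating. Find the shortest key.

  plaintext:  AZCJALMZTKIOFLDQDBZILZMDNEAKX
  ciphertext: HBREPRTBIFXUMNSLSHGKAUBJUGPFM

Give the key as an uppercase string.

HCPVPG

  i= 0: H-A =  7 → H
  i= 1: B-Z =  2 → C
  i= 2: R-C = 15 → P
  i= 3: E-J = 21 → V
  i= 4: P-A = 15 → P
  i= 5: R-L =  6 → G
  i= 6: T-M =  7 → H
  i= 7: B-Z =  2 → C
  i= 8: I-T = 15 → P
  i= 9: F-K = 21 → V
  i=10: X-I = 15 → P
  i=11: U-O =  6 → G
  i=12: M-F =  7 → H
  i=13: N-L =  2 → C
  i=14: S-D = 15 → P
  i=15: L-Q = 21 → V
  i=16: S-D = 15 → P
  i=17: H-B =  6 → G
  i=18: G-Z =  7 → H
  i=19: K-I =  2 → C
  i=20: A-L = 15 → P
  i=21: U-Z = 21 → V
  i=22: B-M = 15 → P
  i=23: J-D =  6 → G
  i=24: U-N =  7 → H
  i=25: G-E =  2 → C
  i=26: P-A = 15 → P
  i=27: F-K = 21 → V
  i=28: M-X = 15 → P
  shifts repeat with period 6: HCPVPG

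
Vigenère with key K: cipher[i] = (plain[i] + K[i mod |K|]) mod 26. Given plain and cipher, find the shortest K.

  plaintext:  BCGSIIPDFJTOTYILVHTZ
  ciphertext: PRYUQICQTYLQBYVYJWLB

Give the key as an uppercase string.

  i= 0: P-B = 14 → O
  i= 1: R-C = 15 → P
  i= 2: Y-G = 18 → S
  i= 3: U-S =  2 → C
  i= 4: Q-I =  8 → I
  i= 5: I-I =  0 → A
  i= 6: C-P = 13 → N
  i= 7: Q-D = 13 → N
  i= 8: T-F = 14 → O
  i= 9: Y-J = 15 → P
  i=10: L-T = 18 → S
  i=11: Q-O =  2 → C
  i=12: B-T =  8 → I
  i=13: Y-Y =  0 → A
  i=14: V-I = 13 → N
  i=15: Y-L = 13 → N
  i=16: J-V = 14 → O
  i=17: W-H = 15 → P
  i=18: L-T = 18 → S
  i=19: B-Z =  2 → C
  shifts repeat with period 8: OPSCIANN

OPSCIANN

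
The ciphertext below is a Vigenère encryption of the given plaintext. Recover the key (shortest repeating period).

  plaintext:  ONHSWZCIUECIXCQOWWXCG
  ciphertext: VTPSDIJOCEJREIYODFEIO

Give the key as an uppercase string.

HGIAHJ

  i= 0: V-O =  7 → H
  i= 1: T-N =  6 → G
  i= 2: P-H =  8 → I
  i= 3: S-S =  0 → A
  i= 4: D-W =  7 → H
  i= 5: I-Z =  9 → J
  i= 6: J-C =  7 → H
  i= 7: O-I =  6 → G
  i= 8: C-U =  8 → I
  i= 9: E-E =  0 → A
  i=10: J-C =  7 → H
  i=11: R-I =  9 → J
  i=12: E-X =  7 → H
  i=13: I-C =  6 → G
  i=14: Y-Q =  8 → I
  i=15: O-O =  0 → A
  i=16: D-W =  7 → H
  i=17: F-W =  9 → J
  i=18: E-X =  7 → H
  i=19: I-C =  6 → G
  i=20: O-G =  8 → I
  shifts repeat with period 6: HGIAHJ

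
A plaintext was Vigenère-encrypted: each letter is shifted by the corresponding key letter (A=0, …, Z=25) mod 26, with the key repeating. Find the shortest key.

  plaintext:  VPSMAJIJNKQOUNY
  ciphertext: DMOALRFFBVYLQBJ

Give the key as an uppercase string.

IXWOL

  i= 0: D-V =  8 → I
  i= 1: M-P = 23 → X
  i= 2: O-S = 22 → W
  i= 3: A-M = 14 → O
  i= 4: L-A = 11 → L
  i= 5: R-J =  8 → I
  i= 6: F-I = 23 → X
  i= 7: F-J = 22 → W
  i= 8: B-N = 14 → O
  i= 9: V-K = 11 → L
  i=10: Y-Q =  8 → I
  i=11: L-O = 23 → X
  i=12: Q-U = 22 → W
  i=13: B-N = 14 → O
  i=14: J-Y = 11 → L
  shifts repeat with period 5: IXWOL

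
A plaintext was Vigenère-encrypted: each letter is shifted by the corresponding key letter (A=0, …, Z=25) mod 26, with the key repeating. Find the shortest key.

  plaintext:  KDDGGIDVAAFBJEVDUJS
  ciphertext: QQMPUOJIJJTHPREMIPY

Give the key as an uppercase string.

GNJJOG

  i= 0: Q-K =  6 → G
  i= 1: Q-D = 13 → N
  i= 2: M-D =  9 → J
  i= 3: P-G =  9 → J
  i= 4: U-G = 14 → O
  i= 5: O-I =  6 → G
  i= 6: J-D =  6 → G
  i= 7: I-V = 13 → N
  i= 8: J-A =  9 → J
  i= 9: J-A =  9 → J
  i=10: T-F = 14 → O
  i=11: H-B =  6 → G
  i=12: P-J =  6 → G
  i=13: R-E = 13 → N
  i=14: E-V =  9 → J
  i=15: M-D =  9 → J
  i=16: I-U = 14 → O
  i=17: P-J =  6 → G
  i=18: Y-S =  6 → G
  shifts repeat with period 6: GNJJOG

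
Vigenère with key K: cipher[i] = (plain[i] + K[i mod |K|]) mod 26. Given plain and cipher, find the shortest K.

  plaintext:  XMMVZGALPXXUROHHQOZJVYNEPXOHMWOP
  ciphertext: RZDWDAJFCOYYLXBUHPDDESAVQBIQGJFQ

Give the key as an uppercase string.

UNRBEUJ

  i= 0: R-X = 20 → U
  i= 1: Z-M = 13 → N
  i= 2: D-M = 17 → R
  i= 3: W-V =  1 → B
  i= 4: D-Z =  4 → E
  i= 5: A-G = 20 → U
  i= 6: J-A =  9 → J
  i= 7: F-L = 20 → U
  i= 8: C-P = 13 → N
  i= 9: O-X = 17 → R
  i=10: Y-X =  1 → B
  i=11: Y-U =  4 → E
  i=12: L-R = 20 → U
  i=13: X-O =  9 → J
  i=14: B-H = 20 → U
  i=15: U-H = 13 → N
  i=16: H-Q = 17 → R
  i=17: P-O =  1 → B
  i=18: D-Z =  4 → E
  i=19: D-J = 20 → U
  i=20: E-V =  9 → J
  i=21: S-Y = 20 → U
  i=22: A-N = 13 → N
  i=23: V-E = 17 → R
  i=24: Q-P =  1 → B
  i=25: B-X =  4 → E
  i=26: I-O = 20 → U
  i=27: Q-H =  9 → J
  i=28: G-M = 20 → U
  i=29: J-W = 13 → N
  i=30: F-O = 17 → R
  i=31: Q-P =  1 → B
  shifts repeat with period 7: UNRBEUJ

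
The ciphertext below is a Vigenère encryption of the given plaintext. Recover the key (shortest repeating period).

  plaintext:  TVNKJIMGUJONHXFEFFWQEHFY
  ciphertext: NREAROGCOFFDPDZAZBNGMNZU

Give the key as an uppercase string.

UWRQIGUW

  i= 0: N-T = 20 → U
  i= 1: R-V = 22 → W
  i= 2: E-N = 17 → R
  i= 3: A-K = 16 → Q
  i= 4: R-J =  8 → I
  i= 5: O-I =  6 → G
  i= 6: G-M = 20 → U
  i= 7: C-G = 22 → W
  i= 8: O-U = 20 → U
  i= 9: F-J = 22 → W
  i=10: F-O = 17 → R
  i=11: D-N = 16 → Q
  i=12: P-H =  8 → I
  i=13: D-X =  6 → G
  i=14: Z-F = 20 → U
  i=15: A-E = 22 → W
  i=16: Z-F = 20 → U
  i=17: B-F = 22 → W
  i=18: N-W = 17 → R
  i=19: G-Q = 16 → Q
  i=20: M-E =  8 → I
  i=21: N-H =  6 → G
  i=22: Z-F = 20 → U
  i=23: U-Y = 22 → W
  shifts repeat with period 8: UWRQIGUW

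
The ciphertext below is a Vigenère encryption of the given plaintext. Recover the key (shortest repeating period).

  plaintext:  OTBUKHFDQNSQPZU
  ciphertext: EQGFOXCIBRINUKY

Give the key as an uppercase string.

QXFLE

  i= 0: E-O = 16 → Q
  i= 1: Q-T = 23 → X
  i= 2: G-B =  5 → F
  i= 3: F-U = 11 → L
  i= 4: O-K =  4 → E
  i= 5: X-H = 16 → Q
  i= 6: C-F = 23 → X
  i= 7: I-D =  5 → F
  i= 8: B-Q = 11 → L
  i= 9: R-N =  4 → E
  i=10: I-S = 16 → Q
  i=11: N-Q = 23 → X
  i=12: U-P =  5 → F
  i=13: K-Z = 11 → L
  i=14: Y-U =  4 → E
  shifts repeat with period 5: QXFLE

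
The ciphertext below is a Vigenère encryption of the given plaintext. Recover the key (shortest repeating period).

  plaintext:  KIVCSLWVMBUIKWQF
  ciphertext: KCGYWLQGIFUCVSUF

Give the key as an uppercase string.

  i= 0: K-K =  0 → A
  i= 1: C-I = 20 → U
  i= 2: G-V = 11 → L
  i= 3: Y-C = 22 → W
  i= 4: W-S =  4 → E
  i= 5: L-L =  0 → A
  i= 6: Q-W = 20 → U
  i= 7: G-V = 11 → L
  i= 8: I-M = 22 → W
  i= 9: F-B =  4 → E
  i=10: U-U =  0 → A
  i=11: C-I = 20 → U
  i=12: V-K = 11 → L
  i=13: S-W = 22 → W
  i=14: U-Q =  4 → E
  i=15: F-F =  0 → A
  shifts repeat with period 5: AULWE

AULWE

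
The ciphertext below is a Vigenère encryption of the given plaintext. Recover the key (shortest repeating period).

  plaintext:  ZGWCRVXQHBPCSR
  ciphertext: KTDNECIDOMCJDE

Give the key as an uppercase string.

  i= 0: K-Z = 11 → L
  i= 1: T-G = 13 → N
  i= 2: D-W =  7 → H
  i= 3: N-C = 11 → L
  i= 4: E-R = 13 → N
  i= 5: C-V =  7 → H
  i= 6: I-X = 11 → L
  i= 7: D-Q = 13 → N
  i= 8: O-H =  7 → H
  i= 9: M-B = 11 → L
  i=10: C-P = 13 → N
  i=11: J-C =  7 → H
  i=12: D-S = 11 → L
  i=13: E-R = 13 → N
  shifts repeat with period 3: LNH

LNH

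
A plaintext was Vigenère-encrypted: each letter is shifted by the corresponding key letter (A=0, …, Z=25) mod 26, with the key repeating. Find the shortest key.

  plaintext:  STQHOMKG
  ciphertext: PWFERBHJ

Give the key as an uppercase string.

  i= 0: P-S = 23 → X
  i= 1: W-T =  3 → D
  i= 2: F-Q = 15 → P
  i= 3: E-H = 23 → X
  i= 4: R-O =  3 → D
  i= 5: B-M = 15 → P
  i= 6: H-K = 23 → X
  i= 7: J-G =  3 → D
  shifts repeat with period 3: XDP

XDP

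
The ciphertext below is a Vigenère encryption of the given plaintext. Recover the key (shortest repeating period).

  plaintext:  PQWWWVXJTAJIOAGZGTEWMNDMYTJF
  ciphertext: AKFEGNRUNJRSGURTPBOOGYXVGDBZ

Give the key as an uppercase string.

  i= 0: A-P = 11 → L
  i= 1: K-Q = 20 → U
  i= 2: F-W =  9 → J
  i= 3: E-W =  8 → I
  i= 4: G-W = 10 → K
  i= 5: N-V = 18 → S
  i= 6: R-X = 20 → U
  i= 7: U-J = 11 → L
  i= 8: N-T = 20 → U
  i= 9: J-A =  9 → J
  i=10: R-J =  8 → I
  i=11: S-I = 10 → K
  i=12: G-O = 18 → S
  i=13: U-A = 20 → U
  i=14: R-G = 11 → L
  i=15: T-Z = 20 → U
  i=16: P-G =  9 → J
  i=17: B-T =  8 → I
  i=18: O-E = 10 → K
  i=19: O-W = 18 → S
  i=20: G-M = 20 → U
  i=21: Y-N = 11 → L
  i=22: X-D = 20 → U
  i=23: V-M =  9 → J
  i=24: G-Y =  8 → I
  i=25: D-T = 10 → K
  i=26: B-J = 18 → S
  i=27: Z-F = 20 → U
  shifts repeat with period 7: LUJIKSU

LUJIKSU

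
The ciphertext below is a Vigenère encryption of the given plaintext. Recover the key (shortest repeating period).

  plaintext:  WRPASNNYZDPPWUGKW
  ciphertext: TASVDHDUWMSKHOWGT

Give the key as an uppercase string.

  i= 0: T-W = 23 → X
  i= 1: A-R =  9 → J
  i= 2: S-P =  3 → D
  i= 3: V-A = 21 → V
  i= 4: D-S = 11 → L
  i= 5: H-N = 20 → U
  i= 6: D-N = 16 → Q
  i= 7: U-Y = 22 → W
  i= 8: W-Z = 23 → X
  i= 9: M-D =  9 → J
  i=10: S-P =  3 → D
  i=11: K-P = 21 → V
  i=12: H-W = 11 → L
  i=13: O-U = 20 → U
  i=14: W-G = 16 → Q
  i=15: G-K = 22 → W
  i=16: T-W = 23 → X
  shifts repeat with period 8: XJDVLUQW

XJDVLUQW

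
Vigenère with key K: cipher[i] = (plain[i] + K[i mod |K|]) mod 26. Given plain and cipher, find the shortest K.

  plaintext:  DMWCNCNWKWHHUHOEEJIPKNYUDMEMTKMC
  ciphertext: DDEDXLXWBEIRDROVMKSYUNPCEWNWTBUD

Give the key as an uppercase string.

  i= 0: D-D =  0 → A
  i= 1: D-M = 17 → R
  i= 2: E-W =  8 → I
  i= 3: D-C =  1 → B
  i= 4: X-N = 10 → K
  i= 5: L-C =  9 → J
  i= 6: X-N = 10 → K
  i= 7: W-W =  0 → A
  i= 8: B-K = 17 → R
  i= 9: E-W =  8 → I
  i=10: I-H =  1 → B
  i=11: R-H = 10 → K
  i=12: D-U =  9 → J
  i=13: R-H = 10 → K
  i=14: O-O =  0 → A
  i=15: V-E = 17 → R
  i=16: M-E =  8 → I
  i=17: K-J =  1 → B
  i=18: S-I = 10 → K
  i=19: Y-P =  9 → J
  i=20: U-K = 10 → K
  i=21: N-N =  0 → A
  i=22: P-Y = 17 → R
  i=23: C-U =  8 → I
  i=24: E-D =  1 → B
  i=25: W-M = 10 → K
  i=26: N-E =  9 → J
  i=27: W-M = 10 → K
  i=28: T-T =  0 → A
  i=29: B-K = 17 → R
  i=30: U-M =  8 → I
  i=31: D-C =  1 → B
  shifts repeat with period 7: ARIBKJK

ARIBKJK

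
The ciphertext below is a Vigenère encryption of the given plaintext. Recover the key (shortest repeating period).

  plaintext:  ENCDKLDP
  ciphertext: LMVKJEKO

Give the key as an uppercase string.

  i= 0: L-E =  7 → H
  i= 1: M-N = 25 → Z
  i= 2: V-C = 19 → T
  i= 3: K-D =  7 → H
  i= 4: J-K = 25 → Z
  i= 5: E-L = 19 → T
  i= 6: K-D =  7 → H
  i= 7: O-P = 25 → Z
  shifts repeat with period 3: HZT

HZT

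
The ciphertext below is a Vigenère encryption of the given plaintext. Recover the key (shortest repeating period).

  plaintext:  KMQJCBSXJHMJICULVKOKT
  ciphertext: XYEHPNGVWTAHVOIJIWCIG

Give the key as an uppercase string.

  i= 0: X-K = 13 → N
  i= 1: Y-M = 12 → M
  i= 2: E-Q = 14 → O
  i= 3: H-J = 24 → Y
  i= 4: P-C = 13 → N
  i= 5: N-B = 12 → M
  i= 6: G-S = 14 → O
  i= 7: V-X = 24 → Y
  i= 8: W-J = 13 → N
  i= 9: T-H = 12 → M
  i=10: A-M = 14 → O
  i=11: H-J = 24 → Y
  i=12: V-I = 13 → N
  i=13: O-C = 12 → M
  i=14: I-U = 14 → O
  i=15: J-L = 24 → Y
  i=16: I-V = 13 → N
  i=17: W-K = 12 → M
  i=18: C-O = 14 → O
  i=19: I-K = 24 → Y
  i=20: G-T = 13 → N
  shifts repeat with period 4: NMOY

NMOY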